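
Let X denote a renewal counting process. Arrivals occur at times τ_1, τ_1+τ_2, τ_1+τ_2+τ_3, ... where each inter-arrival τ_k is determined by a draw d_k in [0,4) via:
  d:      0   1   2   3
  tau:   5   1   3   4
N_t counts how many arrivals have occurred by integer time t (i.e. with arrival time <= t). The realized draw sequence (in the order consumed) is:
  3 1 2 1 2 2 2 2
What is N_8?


draw d_1=3: τ_1=4, arrival time A_1=4
draw d_2=1: τ_2=1, arrival time A_2=5
draw d_3=2: τ_3=3, arrival time A_3=8
draw d_4=1: τ_4=1, arrival time A_4=9
draw d_5=2: τ_5=3, arrival time A_5=12
draw d_6=2: τ_6=3, arrival time A_6=15
draw d_7=2: τ_7=3, arrival time A_7=18
draw d_8=2: τ_8=3, arrival time A_8=21
N_t over t=0..8: 0:0 1:0 2:0 3:0 4:1 5:2 6:2 7:2 8:3

3


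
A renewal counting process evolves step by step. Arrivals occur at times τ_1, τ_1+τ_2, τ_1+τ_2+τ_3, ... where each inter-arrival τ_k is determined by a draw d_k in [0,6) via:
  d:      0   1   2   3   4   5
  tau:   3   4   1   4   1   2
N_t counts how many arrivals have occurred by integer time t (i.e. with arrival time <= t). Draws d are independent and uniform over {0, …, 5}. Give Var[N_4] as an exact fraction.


Inter-arrival values over d=0..5: [3, 4, 1, 4, 1, 2]
Each d has probability 1/6, so the pmf of τ is: f(1) = 1/3, f(2) = 1/6, f(3) = 1/6, f(4) = 1/3
Let p_n(j) = P(N_n = j), with p_0 = [1]. Condition on τ_1: p_n(0) = P(τ > n), and for j >= 1, p_n(j) = Σ_{k<=n} f(k)·p_{n−k}(j−1)
p_1 = [2/3, 1/3]  (j = 0..1)
p_2 = [1/2, 7/18, 1/9]  (j = 0..2)
p_3 = [1/3, 4/9, 5/27, 1/27]  (j = 0..3)
p_4 = [0, 23/36, 29/108, 13/162, 1/81]  (j = 0..4)
E[N_4] = Σ j·p_4(j) = 475/324;  E[N_4²] = Σ j²·p_4(j) = 853/324
Var[N_4] = 853/324 − (475/324)² = 50747/104976

50747/104976


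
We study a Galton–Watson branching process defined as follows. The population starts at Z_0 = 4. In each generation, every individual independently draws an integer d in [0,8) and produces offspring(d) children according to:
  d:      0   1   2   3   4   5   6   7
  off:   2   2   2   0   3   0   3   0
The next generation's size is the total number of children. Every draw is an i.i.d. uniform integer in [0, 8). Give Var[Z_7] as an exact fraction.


4503033/2048

Outcome values over d=0..7: [2, 2, 2, 0, 3, 0, 3, 0]
Σy = 12, Σy² = 30, M = 8
μ = 12/8 = 3/2,  σ² = 30/8 − (3/2)² = 3/2
V_0 = 0, E_0 = 4
V_1 = 3/2·E_0 + (3/2)²·V_0 = 6;  E_1 = 6
V_2 = 3/2·E_1 + (3/2)²·V_1 = 45/2;  E_2 = 9
V_3 = 3/2·E_2 + (3/2)²·V_2 = 513/8;  E_3 = 27/2
V_4 = 3/2·E_3 + (3/2)²·V_3 = 5265/32;  E_4 = 81/4
V_5 = 3/2·E_4 + (3/2)²·V_4 = 51273/128;  E_5 = 243/8
V_6 = 3/2·E_5 + (3/2)²·V_5 = 484785/512;  E_6 = 729/16
V_7 = 3/2·E_6 + (3/2)²·V_6 = 4503033/2048;  E_7 = 2187/32


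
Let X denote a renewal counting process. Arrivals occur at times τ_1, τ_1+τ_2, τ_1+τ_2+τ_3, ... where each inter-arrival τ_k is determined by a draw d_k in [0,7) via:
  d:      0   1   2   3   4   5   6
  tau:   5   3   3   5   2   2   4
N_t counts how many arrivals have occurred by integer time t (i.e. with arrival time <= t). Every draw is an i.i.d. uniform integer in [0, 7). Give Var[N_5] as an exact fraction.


444/2401

Inter-arrival values over d=0..6: [5, 3, 3, 5, 2, 2, 4]
Each d has probability 1/7, so the pmf of τ is: f(2) = 2/7, f(3) = 2/7, f(4) = 1/7, f(5) = 2/7
Let p_n(j) = P(N_n = j), with p_0 = [1]. Condition on τ_1: p_n(0) = P(τ > n), and for j >= 1, p_n(j) = Σ_{k<=n} f(k)·p_{n−k}(j−1)
p_1 = [1]  (j = 0)
p_2 = [5/7, 2/7]  (j = 0..1)
p_3 = [3/7, 4/7]  (j = 0..1)
p_4 = [2/7, 31/49, 4/49]  (j = 0..2)
p_5 = [0, 37/49, 12/49]  (j = 0..2)
E[N_5] = Σ j·p_5(j) = 61/49;  E[N_5²] = Σ j²·p_5(j) = 85/49
Var[N_5] = 85/49 − (61/49)² = 444/2401


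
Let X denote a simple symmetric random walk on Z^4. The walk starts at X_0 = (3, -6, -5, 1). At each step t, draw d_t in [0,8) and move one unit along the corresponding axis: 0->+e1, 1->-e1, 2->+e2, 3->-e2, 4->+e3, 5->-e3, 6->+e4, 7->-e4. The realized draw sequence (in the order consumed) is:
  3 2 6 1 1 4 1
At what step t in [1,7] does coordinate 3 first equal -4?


6

t=0: X=(3, -6, -5, 1), d=3 → -e2, X_1=(3, -7, -5, 1)
t=1: X=(3, -7, -5, 1), d=2 → +e2, X_2=(3, -6, -5, 1)
t=2: X=(3, -6, -5, 1), d=6 → +e4, X_3=(3, -6, -5, 2)
t=3: X=(3, -6, -5, 2), d=1 → -e1, X_4=(2, -6, -5, 2)
t=4: X=(2, -6, -5, 2), d=1 → -e1, X_5=(1, -6, -5, 2)
t=5: X=(1, -6, -5, 2), d=4 → +e3, X_6=(1, -6, -4, 2)
t=6: X=(1, -6, -4, 2), d=1 → -e1, X_7=(0, -6, -4, 2)


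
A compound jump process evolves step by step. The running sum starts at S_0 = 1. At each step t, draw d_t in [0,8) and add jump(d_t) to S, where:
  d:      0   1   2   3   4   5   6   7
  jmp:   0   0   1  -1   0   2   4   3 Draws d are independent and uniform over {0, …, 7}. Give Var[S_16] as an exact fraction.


Outcome values over d=0..7: [0, 0, 1, -1, 0, 2, 4, 3]
Σy = 9, Σy² = 31, M = 8
μ = 9/8 = 9/8,  σ² = 31/8 − (9/8)² = 167/64
Independent increments: Var[S_16] = 16·σ² = 16·(167/64) = 167/4

167/4


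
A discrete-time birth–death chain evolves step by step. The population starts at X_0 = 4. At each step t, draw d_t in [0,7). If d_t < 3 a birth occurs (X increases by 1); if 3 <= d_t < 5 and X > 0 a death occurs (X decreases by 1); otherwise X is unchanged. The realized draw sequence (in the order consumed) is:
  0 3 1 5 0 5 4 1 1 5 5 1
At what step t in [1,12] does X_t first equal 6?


t=0: X=4, d=0 → birth, X_1=5
t=1: X=5, d=3 → death, X_2=4
t=2: X=4, d=1 → birth, X_3=5
t=3: X=5, d=5 → hold, X_4=5
t=4: X=5, d=0 → birth, X_5=6
t=5: X=6, d=5 → hold, X_6=6
t=6: X=6, d=4 → death, X_7=5
t=7: X=5, d=1 → birth, X_8=6
t=8: X=6, d=1 → birth, X_9=7
t=9: X=7, d=5 → hold, X_10=7
t=10: X=7, d=5 → hold, X_11=7
t=11: X=7, d=1 → birth, X_12=8

5


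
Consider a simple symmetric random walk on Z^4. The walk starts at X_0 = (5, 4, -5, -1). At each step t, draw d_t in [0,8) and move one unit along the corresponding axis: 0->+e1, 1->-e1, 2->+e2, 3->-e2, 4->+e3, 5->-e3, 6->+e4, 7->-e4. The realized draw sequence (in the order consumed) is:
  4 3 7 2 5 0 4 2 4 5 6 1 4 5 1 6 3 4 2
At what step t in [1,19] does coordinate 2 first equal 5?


8

t=0: X=(5, 4, -5, -1), d=4 → +e3, X_1=(5, 4, -4, -1)
t=1: X=(5, 4, -4, -1), d=3 → -e2, X_2=(5, 3, -4, -1)
t=2: X=(5, 3, -4, -1), d=7 → -e4, X_3=(5, 3, -4, -2)
t=3: X=(5, 3, -4, -2), d=2 → +e2, X_4=(5, 4, -4, -2)
t=4: X=(5, 4, -4, -2), d=5 → -e3, X_5=(5, 4, -5, -2)
t=5: X=(5, 4, -5, -2), d=0 → +e1, X_6=(6, 4, -5, -2)
t=6: X=(6, 4, -5, -2), d=4 → +e3, X_7=(6, 4, -4, -2)
t=7: X=(6, 4, -4, -2), d=2 → +e2, X_8=(6, 5, -4, -2)
t=8: X=(6, 5, -4, -2), d=4 → +e3, X_9=(6, 5, -3, -2)
t=9: X=(6, 5, -3, -2), d=5 → -e3, X_10=(6, 5, -4, -2)
t=10: X=(6, 5, -4, -2), d=6 → +e4, X_11=(6, 5, -4, -1)
t=11: X=(6, 5, -4, -1), d=1 → -e1, X_12=(5, 5, -4, -1)
t=12: X=(5, 5, -4, -1), d=4 → +e3, X_13=(5, 5, -3, -1)
t=13: X=(5, 5, -3, -1), d=5 → -e3, X_14=(5, 5, -4, -1)
t=14: X=(5, 5, -4, -1), d=1 → -e1, X_15=(4, 5, -4, -1)
t=15: X=(4, 5, -4, -1), d=6 → +e4, X_16=(4, 5, -4, 0)
t=16: X=(4, 5, -4, 0), d=3 → -e2, X_17=(4, 4, -4, 0)
t=17: X=(4, 4, -4, 0), d=4 → +e3, X_18=(4, 4, -3, 0)
t=18: X=(4, 4, -3, 0), d=2 → +e2, X_19=(4, 5, -3, 0)


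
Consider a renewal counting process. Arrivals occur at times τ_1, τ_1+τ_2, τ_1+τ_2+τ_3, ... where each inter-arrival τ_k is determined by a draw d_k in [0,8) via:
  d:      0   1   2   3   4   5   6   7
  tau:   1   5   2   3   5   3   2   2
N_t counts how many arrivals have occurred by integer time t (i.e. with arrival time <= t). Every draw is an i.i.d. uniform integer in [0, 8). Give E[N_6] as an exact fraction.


485185/262144

Inter-arrival values over d=0..7: [1, 5, 2, 3, 5, 3, 2, 2]
Each d has probability 1/8, so the pmf of τ is: f(1) = 1/8, f(2) = 3/8, f(3) = 1/4, f(5) = 1/4
Renewal equation for m(n) = E[N_n]: condition on τ_1 = k (if k <= n, one arrival plus a fresh copy on the remaining n−k steps): m(n) = F(n) + Σ_{k<=n} f(k)·m(n−k), where F(n) = P(τ <= n) and m(0) = 0
m(1) = F(1) = 1/8
m(2) = F(2) + f(1)·m(1) = 1/2 + 1/8·1/8 = 33/64
m(3) = F(3) + f(1)·m(2) + f(2)·m(1) = 3/4 + 1/8·33/64 + 3/8·1/8 = 441/512
m(4) = F(4) + f(1)·m(3) + f(2)·m(2) + f(3)·m(1) = 3/4 + 1/8·441/512 + 3/8·33/64 + 1/4·1/8 = 4433/4096
m(5) = F(5) + f(1)·m(4) + f(2)·m(3) + f(3)·m(2) = 1 + 1/8·4433/4096 + 3/8·441/512 + 1/4·33/64 = 52009/32768
m(6) = F(6) + f(1)·m(5) + f(2)·m(4) + f(3)·m(3) + f(5)·m(1) = 1 + 1/8·52009/32768 + 3/8·4433/4096 + 1/4·441/512 + 1/4·1/8 = 485185/262144
E[N_6] = m(6) = 485185/262144


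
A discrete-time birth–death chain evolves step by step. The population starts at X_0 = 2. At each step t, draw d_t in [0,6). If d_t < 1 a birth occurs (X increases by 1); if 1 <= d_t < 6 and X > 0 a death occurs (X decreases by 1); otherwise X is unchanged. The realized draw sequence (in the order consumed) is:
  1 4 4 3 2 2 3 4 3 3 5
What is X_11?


t=0: X=2, d=1 → death, X_1=1
t=1: X=1, d=4 → death, X_2=0
t=2: X=0, d=4 → hold, X_3=0
t=3: X=0, d=3 → hold, X_4=0
t=4: X=0, d=2 → hold, X_5=0
t=5: X=0, d=2 → hold, X_6=0
t=6: X=0, d=3 → hold, X_7=0
t=7: X=0, d=4 → hold, X_8=0
t=8: X=0, d=3 → hold, X_9=0
t=9: X=0, d=3 → hold, X_10=0
t=10: X=0, d=5 → hold, X_11=0

0


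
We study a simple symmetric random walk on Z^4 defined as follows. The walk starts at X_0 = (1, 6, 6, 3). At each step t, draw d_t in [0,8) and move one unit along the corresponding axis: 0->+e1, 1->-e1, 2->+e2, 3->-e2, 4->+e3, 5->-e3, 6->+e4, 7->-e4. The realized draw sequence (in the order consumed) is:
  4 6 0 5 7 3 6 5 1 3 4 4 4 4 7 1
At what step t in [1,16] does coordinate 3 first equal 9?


t=0: X=(1, 6, 6, 3), d=4 → +e3, X_1=(1, 6, 7, 3)
t=1: X=(1, 6, 7, 3), d=6 → +e4, X_2=(1, 6, 7, 4)
t=2: X=(1, 6, 7, 4), d=0 → +e1, X_3=(2, 6, 7, 4)
t=3: X=(2, 6, 7, 4), d=5 → -e3, X_4=(2, 6, 6, 4)
t=4: X=(2, 6, 6, 4), d=7 → -e4, X_5=(2, 6, 6, 3)
t=5: X=(2, 6, 6, 3), d=3 → -e2, X_6=(2, 5, 6, 3)
t=6: X=(2, 5, 6, 3), d=6 → +e4, X_7=(2, 5, 6, 4)
t=7: X=(2, 5, 6, 4), d=5 → -e3, X_8=(2, 5, 5, 4)
t=8: X=(2, 5, 5, 4), d=1 → -e1, X_9=(1, 5, 5, 4)
t=9: X=(1, 5, 5, 4), d=3 → -e2, X_10=(1, 4, 5, 4)
t=10: X=(1, 4, 5, 4), d=4 → +e3, X_11=(1, 4, 6, 4)
t=11: X=(1, 4, 6, 4), d=4 → +e3, X_12=(1, 4, 7, 4)
t=12: X=(1, 4, 7, 4), d=4 → +e3, X_13=(1, 4, 8, 4)
t=13: X=(1, 4, 8, 4), d=4 → +e3, X_14=(1, 4, 9, 4)
t=14: X=(1, 4, 9, 4), d=7 → -e4, X_15=(1, 4, 9, 3)
t=15: X=(1, 4, 9, 3), d=1 → -e1, X_16=(0, 4, 9, 3)

14


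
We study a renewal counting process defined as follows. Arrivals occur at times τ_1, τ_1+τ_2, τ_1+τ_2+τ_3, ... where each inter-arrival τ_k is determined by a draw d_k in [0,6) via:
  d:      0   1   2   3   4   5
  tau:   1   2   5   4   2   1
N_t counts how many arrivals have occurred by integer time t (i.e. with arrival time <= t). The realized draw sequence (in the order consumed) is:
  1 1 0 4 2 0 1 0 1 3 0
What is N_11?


draw d_1=1: τ_1=2, arrival time A_1=2
draw d_2=1: τ_2=2, arrival time A_2=4
draw d_3=0: τ_3=1, arrival time A_3=5
draw d_4=4: τ_4=2, arrival time A_4=7
draw d_5=2: τ_5=5, arrival time A_5=12
draw d_6=0: τ_6=1, arrival time A_6=13
draw d_7=1: τ_7=2, arrival time A_7=15
draw d_8=0: τ_8=1, arrival time A_8=16
draw d_9=1: τ_9=2, arrival time A_9=18
draw d_10=3: τ_10=4, arrival time A_10=22
draw d_11=0: τ_11=1, arrival time A_11=23
N_t over t=0..11: 0:0 1:0 2:1 3:1 4:2 5:3 6:3 7:4 8:4 9:4 10:4 11:4

4


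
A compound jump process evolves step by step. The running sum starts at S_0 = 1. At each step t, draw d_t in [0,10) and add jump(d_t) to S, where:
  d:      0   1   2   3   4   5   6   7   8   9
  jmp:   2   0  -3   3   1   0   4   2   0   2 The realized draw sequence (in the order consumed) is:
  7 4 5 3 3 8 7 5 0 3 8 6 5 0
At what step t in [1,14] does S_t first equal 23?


14

t=0: S=1, d=7, jump=2, S_1=3
t=1: S=3, d=4, jump=1, S_2=4
t=2: S=4, d=5, jump=0, S_3=4
t=3: S=4, d=3, jump=3, S_4=7
t=4: S=7, d=3, jump=3, S_5=10
t=5: S=10, d=8, jump=0, S_6=10
t=6: S=10, d=7, jump=2, S_7=12
t=7: S=12, d=5, jump=0, S_8=12
t=8: S=12, d=0, jump=2, S_9=14
t=9: S=14, d=3, jump=3, S_10=17
t=10: S=17, d=8, jump=0, S_11=17
t=11: S=17, d=6, jump=4, S_12=21
t=12: S=21, d=5, jump=0, S_13=21
t=13: S=21, d=0, jump=2, S_14=23


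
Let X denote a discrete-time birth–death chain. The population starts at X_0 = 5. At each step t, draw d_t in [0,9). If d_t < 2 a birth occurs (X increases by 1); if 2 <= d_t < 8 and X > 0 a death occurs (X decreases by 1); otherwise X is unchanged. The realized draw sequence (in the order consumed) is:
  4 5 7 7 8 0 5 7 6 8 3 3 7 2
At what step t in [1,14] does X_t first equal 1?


4

t=0: X=5, d=4 → death, X_1=4
t=1: X=4, d=5 → death, X_2=3
t=2: X=3, d=7 → death, X_3=2
t=3: X=2, d=7 → death, X_4=1
t=4: X=1, d=8 → hold, X_5=1
t=5: X=1, d=0 → birth, X_6=2
t=6: X=2, d=5 → death, X_7=1
t=7: X=1, d=7 → death, X_8=0
t=8: X=0, d=6 → hold, X_9=0
t=9: X=0, d=8 → hold, X_10=0
t=10: X=0, d=3 → hold, X_11=0
t=11: X=0, d=3 → hold, X_12=0
t=12: X=0, d=7 → hold, X_13=0
t=13: X=0, d=2 → hold, X_14=0


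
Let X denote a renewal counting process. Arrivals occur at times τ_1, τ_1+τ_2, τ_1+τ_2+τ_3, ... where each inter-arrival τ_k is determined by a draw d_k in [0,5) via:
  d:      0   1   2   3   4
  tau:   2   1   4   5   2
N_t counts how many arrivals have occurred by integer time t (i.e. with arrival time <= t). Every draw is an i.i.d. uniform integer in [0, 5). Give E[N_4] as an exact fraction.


761/625

Inter-arrival values over d=0..4: [2, 1, 4, 5, 2]
Each d has probability 1/5, so the pmf of τ is: f(1) = 1/5, f(2) = 2/5, f(4) = 1/5, f(5) = 1/5
Renewal equation for m(n) = E[N_n]: condition on τ_1 = k (if k <= n, one arrival plus a fresh copy on the remaining n−k steps): m(n) = F(n) + Σ_{k<=n} f(k)·m(n−k), where F(n) = P(τ <= n) and m(0) = 0
m(1) = F(1) = 1/5
m(2) = F(2) + f(1)·m(1) = 3/5 + 1/5·1/5 = 16/25
m(3) = F(3) + f(1)·m(2) + f(2)·m(1) = 3/5 + 1/5·16/25 + 2/5·1/5 = 101/125
m(4) = F(4) + f(1)·m(3) + f(2)·m(2) = 4/5 + 1/5·101/125 + 2/5·16/25 = 761/625
E[N_4] = m(4) = 761/625


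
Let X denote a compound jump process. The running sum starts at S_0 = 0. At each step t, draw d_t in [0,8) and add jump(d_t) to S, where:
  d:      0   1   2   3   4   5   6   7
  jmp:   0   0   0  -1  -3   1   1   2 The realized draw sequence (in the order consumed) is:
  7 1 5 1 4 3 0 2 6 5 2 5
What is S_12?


t=0: S=0, d=7, jump=2, S_1=2
t=1: S=2, d=1, jump=0, S_2=2
t=2: S=2, d=5, jump=1, S_3=3
t=3: S=3, d=1, jump=0, S_4=3
t=4: S=3, d=4, jump=-3, S_5=0
t=5: S=0, d=3, jump=-1, S_6=-1
t=6: S=-1, d=0, jump=0, S_7=-1
t=7: S=-1, d=2, jump=0, S_8=-1
t=8: S=-1, d=6, jump=1, S_9=0
t=9: S=0, d=5, jump=1, S_10=1
t=10: S=1, d=2, jump=0, S_11=1
t=11: S=1, d=5, jump=1, S_12=2

2


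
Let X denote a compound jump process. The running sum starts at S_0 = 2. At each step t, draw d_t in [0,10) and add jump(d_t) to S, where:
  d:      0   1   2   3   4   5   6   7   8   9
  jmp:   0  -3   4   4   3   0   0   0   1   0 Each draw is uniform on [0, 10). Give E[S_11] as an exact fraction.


119/10

Outcome values over d=0..9: [0, -3, 4, 4, 3, 0, 0, 0, 1, 0]
Σy = 9, Σy² = 51, M = 10
μ = 9/10 = 9/10,  σ² = 51/10 − (9/10)² = 429/100
E[S_11] = 2 + 11·(9/10) = 119/10


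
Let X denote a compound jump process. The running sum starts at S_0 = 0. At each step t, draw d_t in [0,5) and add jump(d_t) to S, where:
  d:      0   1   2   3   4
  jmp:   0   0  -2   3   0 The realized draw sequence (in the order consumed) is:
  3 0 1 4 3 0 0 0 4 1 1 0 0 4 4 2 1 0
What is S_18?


4

t=0: S=0, d=3, jump=3, S_1=3
t=1: S=3, d=0, jump=0, S_2=3
t=2: S=3, d=1, jump=0, S_3=3
t=3: S=3, d=4, jump=0, S_4=3
t=4: S=3, d=3, jump=3, S_5=6
t=5: S=6, d=0, jump=0, S_6=6
t=6: S=6, d=0, jump=0, S_7=6
t=7: S=6, d=0, jump=0, S_8=6
t=8: S=6, d=4, jump=0, S_9=6
t=9: S=6, d=1, jump=0, S_10=6
t=10: S=6, d=1, jump=0, S_11=6
t=11: S=6, d=0, jump=0, S_12=6
t=12: S=6, d=0, jump=0, S_13=6
t=13: S=6, d=4, jump=0, S_14=6
t=14: S=6, d=4, jump=0, S_15=6
t=15: S=6, d=2, jump=-2, S_16=4
t=16: S=4, d=1, jump=0, S_17=4
t=17: S=4, d=0, jump=0, S_18=4


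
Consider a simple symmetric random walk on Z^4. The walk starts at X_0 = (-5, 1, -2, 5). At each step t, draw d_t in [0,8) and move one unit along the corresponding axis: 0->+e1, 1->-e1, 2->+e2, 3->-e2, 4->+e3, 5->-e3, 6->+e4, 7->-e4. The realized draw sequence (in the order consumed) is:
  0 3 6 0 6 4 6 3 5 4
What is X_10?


(-3, -1, -1, 8)

t=0: X=(-5, 1, -2, 5), d=0 → +e1, X_1=(-4, 1, -2, 5)
t=1: X=(-4, 1, -2, 5), d=3 → -e2, X_2=(-4, 0, -2, 5)
t=2: X=(-4, 0, -2, 5), d=6 → +e4, X_3=(-4, 0, -2, 6)
t=3: X=(-4, 0, -2, 6), d=0 → +e1, X_4=(-3, 0, -2, 6)
t=4: X=(-3, 0, -2, 6), d=6 → +e4, X_5=(-3, 0, -2, 7)
t=5: X=(-3, 0, -2, 7), d=4 → +e3, X_6=(-3, 0, -1, 7)
t=6: X=(-3, 0, -1, 7), d=6 → +e4, X_7=(-3, 0, -1, 8)
t=7: X=(-3, 0, -1, 8), d=3 → -e2, X_8=(-3, -1, -1, 8)
t=8: X=(-3, -1, -1, 8), d=5 → -e3, X_9=(-3, -1, -2, 8)
t=9: X=(-3, -1, -2, 8), d=4 → +e3, X_10=(-3, -1, -1, 8)


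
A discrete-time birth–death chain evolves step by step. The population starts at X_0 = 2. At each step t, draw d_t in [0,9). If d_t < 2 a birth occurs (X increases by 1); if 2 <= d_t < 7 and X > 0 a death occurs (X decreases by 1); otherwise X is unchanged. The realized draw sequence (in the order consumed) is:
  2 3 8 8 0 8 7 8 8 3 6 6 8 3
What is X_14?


0

t=0: X=2, d=2 → death, X_1=1
t=1: X=1, d=3 → death, X_2=0
t=2: X=0, d=8 → hold, X_3=0
t=3: X=0, d=8 → hold, X_4=0
t=4: X=0, d=0 → birth, X_5=1
t=5: X=1, d=8 → hold, X_6=1
t=6: X=1, d=7 → hold, X_7=1
t=7: X=1, d=8 → hold, X_8=1
t=8: X=1, d=8 → hold, X_9=1
t=9: X=1, d=3 → death, X_10=0
t=10: X=0, d=6 → hold, X_11=0
t=11: X=0, d=6 → hold, X_12=0
t=12: X=0, d=8 → hold, X_13=0
t=13: X=0, d=3 → hold, X_14=0


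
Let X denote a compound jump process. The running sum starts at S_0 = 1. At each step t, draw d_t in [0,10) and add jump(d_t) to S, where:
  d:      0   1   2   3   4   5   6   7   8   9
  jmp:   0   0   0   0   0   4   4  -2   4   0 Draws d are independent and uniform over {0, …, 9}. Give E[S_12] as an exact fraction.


Outcome values over d=0..9: [0, 0, 0, 0, 0, 4, 4, -2, 4, 0]
Σy = 10, Σy² = 52, M = 10
μ = 10/10 = 1,  σ² = 52/10 − (1)² = 21/5
E[S_12] = 1 + 12·(1) = 13

13


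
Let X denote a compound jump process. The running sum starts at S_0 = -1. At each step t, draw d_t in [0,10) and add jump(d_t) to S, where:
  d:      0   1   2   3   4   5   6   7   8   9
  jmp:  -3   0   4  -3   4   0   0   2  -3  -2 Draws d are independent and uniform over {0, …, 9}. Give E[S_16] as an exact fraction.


-13/5

Outcome values over d=0..9: [-3, 0, 4, -3, 4, 0, 0, 2, -3, -2]
Σy = -1, Σy² = 67, M = 10
μ = -1/10 = -1/10,  σ² = 67/10 − (-1/10)² = 669/100
E[S_16] = -1 + 16·(-1/10) = -13/5


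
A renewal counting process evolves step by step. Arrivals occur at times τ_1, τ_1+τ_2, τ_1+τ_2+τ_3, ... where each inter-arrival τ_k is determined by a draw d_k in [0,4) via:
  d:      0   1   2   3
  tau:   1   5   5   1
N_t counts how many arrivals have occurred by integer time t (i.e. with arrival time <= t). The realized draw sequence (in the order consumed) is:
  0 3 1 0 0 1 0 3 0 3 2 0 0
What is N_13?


5

draw d_1=0: τ_1=1, arrival time A_1=1
draw d_2=3: τ_2=1, arrival time A_2=2
draw d_3=1: τ_3=5, arrival time A_3=7
draw d_4=0: τ_4=1, arrival time A_4=8
draw d_5=0: τ_5=1, arrival time A_5=9
draw d_6=1: τ_6=5, arrival time A_6=14
draw d_7=0: τ_7=1, arrival time A_7=15
draw d_8=3: τ_8=1, arrival time A_8=16
draw d_9=0: τ_9=1, arrival time A_9=17
draw d_10=3: τ_10=1, arrival time A_10=18
draw d_11=2: τ_11=5, arrival time A_11=23
draw d_12=0: τ_12=1, arrival time A_12=24
draw d_13=0: τ_13=1, arrival time A_13=25
N_t over t=0..13: 0:0 1:1 2:2 3:2 4:2 5:2 6:2 7:3 8:4 9:5 10:5 11:5 12:5 13:5


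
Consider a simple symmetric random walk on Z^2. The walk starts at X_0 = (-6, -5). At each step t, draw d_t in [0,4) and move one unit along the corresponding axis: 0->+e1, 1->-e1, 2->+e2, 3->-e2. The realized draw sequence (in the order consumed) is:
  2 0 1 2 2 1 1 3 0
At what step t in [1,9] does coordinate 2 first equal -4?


t=0: X=(-6, -5), d=2 → +e2, X_1=(-6, -4)
t=1: X=(-6, -4), d=0 → +e1, X_2=(-5, -4)
t=2: X=(-5, -4), d=1 → -e1, X_3=(-6, -4)
t=3: X=(-6, -4), d=2 → +e2, X_4=(-6, -3)
t=4: X=(-6, -3), d=2 → +e2, X_5=(-6, -2)
t=5: X=(-6, -2), d=1 → -e1, X_6=(-7, -2)
t=6: X=(-7, -2), d=1 → -e1, X_7=(-8, -2)
t=7: X=(-8, -2), d=3 → -e2, X_8=(-8, -3)
t=8: X=(-8, -3), d=0 → +e1, X_9=(-7, -3)

1


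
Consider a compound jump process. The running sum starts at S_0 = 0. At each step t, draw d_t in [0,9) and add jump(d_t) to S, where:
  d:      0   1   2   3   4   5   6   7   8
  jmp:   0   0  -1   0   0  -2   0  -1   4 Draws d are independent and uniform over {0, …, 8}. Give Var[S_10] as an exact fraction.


220/9

Outcome values over d=0..8: [0, 0, -1, 0, 0, -2, 0, -1, 4]
Σy = 0, Σy² = 22, M = 9
μ = 0/9 = 0,  σ² = 22/9 − (0)² = 22/9
Independent increments: Var[S_10] = 10·σ² = 10·(22/9) = 220/9


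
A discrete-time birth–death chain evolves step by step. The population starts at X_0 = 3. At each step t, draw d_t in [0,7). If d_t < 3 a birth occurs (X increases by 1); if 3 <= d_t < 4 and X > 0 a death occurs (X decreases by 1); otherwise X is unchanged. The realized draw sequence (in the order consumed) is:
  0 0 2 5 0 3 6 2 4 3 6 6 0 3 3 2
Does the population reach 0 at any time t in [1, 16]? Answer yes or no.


t=0: X=3, d=0 → birth, X_1=4
t=1: X=4, d=0 → birth, X_2=5
t=2: X=5, d=2 → birth, X_3=6
t=3: X=6, d=5 → hold, X_4=6
t=4: X=6, d=0 → birth, X_5=7
t=5: X=7, d=3 → death, X_6=6
t=6: X=6, d=6 → hold, X_7=6
t=7: X=6, d=2 → birth, X_8=7
t=8: X=7, d=4 → hold, X_9=7
t=9: X=7, d=3 → death, X_10=6
t=10: X=6, d=6 → hold, X_11=6
t=11: X=6, d=6 → hold, X_12=6
t=12: X=6, d=0 → birth, X_13=7
t=13: X=7, d=3 → death, X_14=6
t=14: X=6, d=3 → death, X_15=5
t=15: X=5, d=2 → birth, X_16=6

no


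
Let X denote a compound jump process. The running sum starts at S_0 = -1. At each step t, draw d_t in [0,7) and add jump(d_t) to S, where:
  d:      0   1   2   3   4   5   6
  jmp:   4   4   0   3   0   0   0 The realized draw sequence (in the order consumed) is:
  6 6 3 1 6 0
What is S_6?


t=0: S=-1, d=6, jump=0, S_1=-1
t=1: S=-1, d=6, jump=0, S_2=-1
t=2: S=-1, d=3, jump=3, S_3=2
t=3: S=2, d=1, jump=4, S_4=6
t=4: S=6, d=6, jump=0, S_5=6
t=5: S=6, d=0, jump=4, S_6=10

10


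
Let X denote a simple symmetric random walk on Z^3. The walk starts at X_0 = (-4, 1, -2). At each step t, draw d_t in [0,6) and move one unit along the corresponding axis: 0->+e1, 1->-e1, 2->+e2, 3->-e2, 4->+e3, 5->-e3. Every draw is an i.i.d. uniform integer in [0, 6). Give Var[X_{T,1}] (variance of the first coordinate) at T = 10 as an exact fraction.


Outcome values over d=0..5: [1, -1, 0, 0, 0, 0]
Σy = 0, Σy² = 2, M = 6
μ = 0/6 = 0,  σ² = 2/6 − (0)² = 1/3
Independent increments: Var[X_10] = 10·σ² = 10·(1/3) = 10/3

10/3


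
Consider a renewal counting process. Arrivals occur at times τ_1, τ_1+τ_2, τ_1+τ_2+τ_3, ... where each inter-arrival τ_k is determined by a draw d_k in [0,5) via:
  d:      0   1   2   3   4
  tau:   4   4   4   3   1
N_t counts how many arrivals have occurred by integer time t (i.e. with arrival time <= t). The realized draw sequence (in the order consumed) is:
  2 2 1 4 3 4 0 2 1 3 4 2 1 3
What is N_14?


4

draw d_1=2: τ_1=4, arrival time A_1=4
draw d_2=2: τ_2=4, arrival time A_2=8
draw d_3=1: τ_3=4, arrival time A_3=12
draw d_4=4: τ_4=1, arrival time A_4=13
draw d_5=3: τ_5=3, arrival time A_5=16
draw d_6=4: τ_6=1, arrival time A_6=17
draw d_7=0: τ_7=4, arrival time A_7=21
draw d_8=2: τ_8=4, arrival time A_8=25
draw d_9=1: τ_9=4, arrival time A_9=29
draw d_10=3: τ_10=3, arrival time A_10=32
draw d_11=4: τ_11=1, arrival time A_11=33
draw d_12=2: τ_12=4, arrival time A_12=37
draw d_13=1: τ_13=4, arrival time A_13=41
draw d_14=3: τ_14=3, arrival time A_14=44
N_t over t=0..14: 0:0 1:0 2:0 3:0 4:1 5:1 6:1 7:1 8:2 9:2 10:2 11:2 12:3 13:4 14:4


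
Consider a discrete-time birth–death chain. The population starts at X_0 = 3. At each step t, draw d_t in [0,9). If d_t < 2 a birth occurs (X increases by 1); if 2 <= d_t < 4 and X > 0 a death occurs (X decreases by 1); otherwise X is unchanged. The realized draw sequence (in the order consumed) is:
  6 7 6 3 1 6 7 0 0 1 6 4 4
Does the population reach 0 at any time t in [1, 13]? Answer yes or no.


t=0: X=3, d=6 → hold, X_1=3
t=1: X=3, d=7 → hold, X_2=3
t=2: X=3, d=6 → hold, X_3=3
t=3: X=3, d=3 → death, X_4=2
t=4: X=2, d=1 → birth, X_5=3
t=5: X=3, d=6 → hold, X_6=3
t=6: X=3, d=7 → hold, X_7=3
t=7: X=3, d=0 → birth, X_8=4
t=8: X=4, d=0 → birth, X_9=5
t=9: X=5, d=1 → birth, X_10=6
t=10: X=6, d=6 → hold, X_11=6
t=11: X=6, d=4 → hold, X_12=6
t=12: X=6, d=4 → hold, X_13=6

no


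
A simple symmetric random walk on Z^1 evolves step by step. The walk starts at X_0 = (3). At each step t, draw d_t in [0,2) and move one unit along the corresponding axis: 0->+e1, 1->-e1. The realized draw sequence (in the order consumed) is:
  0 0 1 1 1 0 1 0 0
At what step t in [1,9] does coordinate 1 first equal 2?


t=0: X=(3), d=0 → +e1, X_1=(4)
t=1: X=(4), d=0 → +e1, X_2=(5)
t=2: X=(5), d=1 → -e1, X_3=(4)
t=3: X=(4), d=1 → -e1, X_4=(3)
t=4: X=(3), d=1 → -e1, X_5=(2)
t=5: X=(2), d=0 → +e1, X_6=(3)
t=6: X=(3), d=1 → -e1, X_7=(2)
t=7: X=(2), d=0 → +e1, X_8=(3)
t=8: X=(3), d=0 → +e1, X_9=(4)

5


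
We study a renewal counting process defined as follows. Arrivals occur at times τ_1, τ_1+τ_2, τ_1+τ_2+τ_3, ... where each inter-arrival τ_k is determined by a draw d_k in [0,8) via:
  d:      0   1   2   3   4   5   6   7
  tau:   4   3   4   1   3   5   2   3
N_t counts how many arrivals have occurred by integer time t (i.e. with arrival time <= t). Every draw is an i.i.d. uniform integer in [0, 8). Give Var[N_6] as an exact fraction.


Inter-arrival values over d=0..7: [4, 3, 4, 1, 3, 5, 2, 3]
Each d has probability 1/8, so the pmf of τ is: f(1) = 1/8, f(2) = 1/8, f(3) = 3/8, f(4) = 1/4, f(5) = 1/8
Let p_n(j) = P(N_n = j), with p_0 = [1]. Condition on τ_1: p_n(0) = P(τ > n), and for j >= 1, p_n(j) = Σ_{k<=n} f(k)·p_{n−k}(j−1)
p_1 = [7/8, 1/8]  (j = 0..1)
p_2 = [3/4, 15/64, 1/64]  (j = 0..2)
p_3 = [3/8, 37/64, 23/512, 1/512]  (j = 0..3)
p_4 = [1/8, 23/32, 19/128, 31/4096, 1/4096]  (j = 0..4)
p_5 = [0, 11/16, 9/32, 123/4096, 39/32768, 1/32768]  (j = 0..5)
p_6 = [0, 29/64, 239/512, 305/4096, 89/16384, 47/262144, 1/262144]  (j = 0..6)
E[N_6] = Σ j·p_6(j) = 428017/262144;  E[N_6²] = Σ j²·p_6(j) = 807931/262144
Var[N_6] = 807931/262144 − (428017/262144)² = 28595711775/68719476736

28595711775/68719476736


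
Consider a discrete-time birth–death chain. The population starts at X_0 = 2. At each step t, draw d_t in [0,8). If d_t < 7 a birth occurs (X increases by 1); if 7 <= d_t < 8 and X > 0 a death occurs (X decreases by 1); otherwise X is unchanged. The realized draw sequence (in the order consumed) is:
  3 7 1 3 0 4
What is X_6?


t=0: X=2, d=3 → birth, X_1=3
t=1: X=3, d=7 → death, X_2=2
t=2: X=2, d=1 → birth, X_3=3
t=3: X=3, d=3 → birth, X_4=4
t=4: X=4, d=0 → birth, X_5=5
t=5: X=5, d=4 → birth, X_6=6

6


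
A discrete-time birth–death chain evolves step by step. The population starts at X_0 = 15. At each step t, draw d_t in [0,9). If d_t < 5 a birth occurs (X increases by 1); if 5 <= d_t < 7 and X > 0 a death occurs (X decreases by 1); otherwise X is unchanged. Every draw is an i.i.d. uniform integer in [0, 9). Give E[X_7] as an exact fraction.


X can drop by at most 1 per step and X_0 = 15 > T = 7, so X_t >= 15 − t >= 8 > 0 for every t <= 7: the floor at 0 (the 'and X > 0' condition) never binds. Hence X_7 = X_0 + Σ_{t<7} Y_t with i.i.d. increments Y_t = y(d_t) ∈ {+1, −1, 0}.
Outcome values over d=0..8: [1, 1, 1, 1, 1, -1, -1, 0, 0]
Σy = 3, Σy² = 7, M = 9
μ = 3/9 = 1/3,  σ² = 7/9 − (1/3)² = 2/3
E[X_7] = 15 + 7·(1/3) = 52/3

52/3


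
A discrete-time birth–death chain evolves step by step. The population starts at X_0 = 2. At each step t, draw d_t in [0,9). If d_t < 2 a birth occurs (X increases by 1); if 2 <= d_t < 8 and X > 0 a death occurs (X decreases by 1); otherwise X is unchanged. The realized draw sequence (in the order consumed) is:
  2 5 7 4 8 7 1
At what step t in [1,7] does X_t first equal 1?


1

t=0: X=2, d=2 → death, X_1=1
t=1: X=1, d=5 → death, X_2=0
t=2: X=0, d=7 → hold, X_3=0
t=3: X=0, d=4 → hold, X_4=0
t=4: X=0, d=8 → hold, X_5=0
t=5: X=0, d=7 → hold, X_6=0
t=6: X=0, d=1 → birth, X_7=1


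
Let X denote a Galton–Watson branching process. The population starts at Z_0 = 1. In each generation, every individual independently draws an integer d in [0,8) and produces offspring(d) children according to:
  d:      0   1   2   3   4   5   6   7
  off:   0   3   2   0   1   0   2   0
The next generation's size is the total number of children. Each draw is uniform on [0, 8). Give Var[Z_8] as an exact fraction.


Outcome values over d=0..7: [0, 3, 2, 0, 1, 0, 2, 0]
Σy = 8, Σy² = 18, M = 8
μ = 8/8 = 1,  σ² = 18/8 − (1)² = 5/4
V_0 = 0, E_0 = 1
V_1 = 5/4·E_0 + (1)²·V_0 = 5/4;  E_1 = 1
V_2 = 5/4·E_1 + (1)²·V_1 = 5/2;  E_2 = 1
V_3 = 5/4·E_2 + (1)²·V_2 = 15/4;  E_3 = 1
V_4 = 5/4·E_3 + (1)²·V_3 = 5;  E_4 = 1
V_5 = 5/4·E_4 + (1)²·V_4 = 25/4;  E_5 = 1
V_6 = 5/4·E_5 + (1)²·V_5 = 15/2;  E_6 = 1
V_7 = 5/4·E_6 + (1)²·V_6 = 35/4;  E_7 = 1
V_8 = 5/4·E_7 + (1)²·V_7 = 10;  E_8 = 1

10


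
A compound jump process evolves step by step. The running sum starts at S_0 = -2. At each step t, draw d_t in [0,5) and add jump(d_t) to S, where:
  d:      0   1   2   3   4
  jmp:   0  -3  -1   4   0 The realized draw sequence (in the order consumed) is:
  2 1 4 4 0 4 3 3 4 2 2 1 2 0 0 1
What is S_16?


t=0: S=-2, d=2, jump=-1, S_1=-3
t=1: S=-3, d=1, jump=-3, S_2=-6
t=2: S=-6, d=4, jump=0, S_3=-6
t=3: S=-6, d=4, jump=0, S_4=-6
t=4: S=-6, d=0, jump=0, S_5=-6
t=5: S=-6, d=4, jump=0, S_6=-6
t=6: S=-6, d=3, jump=4, S_7=-2
t=7: S=-2, d=3, jump=4, S_8=2
t=8: S=2, d=4, jump=0, S_9=2
t=9: S=2, d=2, jump=-1, S_10=1
t=10: S=1, d=2, jump=-1, S_11=0
t=11: S=0, d=1, jump=-3, S_12=-3
t=12: S=-3, d=2, jump=-1, S_13=-4
t=13: S=-4, d=0, jump=0, S_14=-4
t=14: S=-4, d=0, jump=0, S_15=-4
t=15: S=-4, d=1, jump=-3, S_16=-7

-7


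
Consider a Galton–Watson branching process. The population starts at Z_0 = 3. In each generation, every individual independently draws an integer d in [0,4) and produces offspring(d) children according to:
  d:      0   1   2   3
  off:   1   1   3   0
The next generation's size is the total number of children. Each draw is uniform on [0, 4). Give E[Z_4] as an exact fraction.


1875/256

Outcome values over d=0..3: [1, 1, 3, 0]
Σy = 5, Σy² = 11, M = 4
μ = 5/4 = 5/4,  σ² = 11/4 − (5/4)² = 19/16
E[Z_0] = 3
E[Z_1] = 5/4·E[Z_0] = 15/4
E[Z_2] = 5/4·E[Z_1] = 75/16
E[Z_3] = 5/4·E[Z_2] = 375/64
E[Z_4] = 5/4·E[Z_3] = 1875/256


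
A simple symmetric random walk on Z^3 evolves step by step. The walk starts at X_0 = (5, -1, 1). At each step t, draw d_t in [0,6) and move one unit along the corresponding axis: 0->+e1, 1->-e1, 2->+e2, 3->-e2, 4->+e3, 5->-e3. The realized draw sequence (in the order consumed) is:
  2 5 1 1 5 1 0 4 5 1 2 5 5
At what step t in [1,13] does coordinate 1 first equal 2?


t=0: X=(5, -1, 1), d=2 → +e2, X_1=(5, 0, 1)
t=1: X=(5, 0, 1), d=5 → -e3, X_2=(5, 0, 0)
t=2: X=(5, 0, 0), d=1 → -e1, X_3=(4, 0, 0)
t=3: X=(4, 0, 0), d=1 → -e1, X_4=(3, 0, 0)
t=4: X=(3, 0, 0), d=5 → -e3, X_5=(3, 0, -1)
t=5: X=(3, 0, -1), d=1 → -e1, X_6=(2, 0, -1)
t=6: X=(2, 0, -1), d=0 → +e1, X_7=(3, 0, -1)
t=7: X=(3, 0, -1), d=4 → +e3, X_8=(3, 0, 0)
t=8: X=(3, 0, 0), d=5 → -e3, X_9=(3, 0, -1)
t=9: X=(3, 0, -1), d=1 → -e1, X_10=(2, 0, -1)
t=10: X=(2, 0, -1), d=2 → +e2, X_11=(2, 1, -1)
t=11: X=(2, 1, -1), d=5 → -e3, X_12=(2, 1, -2)
t=12: X=(2, 1, -2), d=5 → -e3, X_13=(2, 1, -3)

6


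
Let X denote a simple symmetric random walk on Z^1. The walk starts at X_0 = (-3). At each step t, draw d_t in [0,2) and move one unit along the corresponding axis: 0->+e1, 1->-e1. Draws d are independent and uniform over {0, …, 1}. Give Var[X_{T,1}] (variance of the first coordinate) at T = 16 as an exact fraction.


Outcome values over d=0..1: [1, -1]
Σy = 0, Σy² = 2, M = 2
μ = 0/2 = 0,  σ² = 2/2 − (0)² = 1
Independent increments: Var[X_16] = 16·σ² = 16·(1) = 16

16


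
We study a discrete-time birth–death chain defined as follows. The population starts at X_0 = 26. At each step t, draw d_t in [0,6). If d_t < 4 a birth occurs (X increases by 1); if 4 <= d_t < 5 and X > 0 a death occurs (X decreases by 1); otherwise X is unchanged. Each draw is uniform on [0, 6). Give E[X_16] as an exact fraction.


X can drop by at most 1 per step and X_0 = 26 > T = 16, so X_t >= 26 − t >= 10 > 0 for every t <= 16: the floor at 0 (the 'and X > 0' condition) never binds. Hence X_16 = X_0 + Σ_{t<16} Y_t with i.i.d. increments Y_t = y(d_t) ∈ {+1, −1, 0}.
Outcome values over d=0..5: [1, 1, 1, 1, -1, 0]
Σy = 3, Σy² = 5, M = 6
μ = 3/6 = 1/2,  σ² = 5/6 − (1/2)² = 7/12
E[X_16] = 26 + 16·(1/2) = 34

34


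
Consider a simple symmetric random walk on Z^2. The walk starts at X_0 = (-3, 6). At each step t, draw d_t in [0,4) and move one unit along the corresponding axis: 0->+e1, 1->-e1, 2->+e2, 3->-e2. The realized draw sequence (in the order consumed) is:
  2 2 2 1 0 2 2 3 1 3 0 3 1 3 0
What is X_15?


t=0: X=(-3, 6), d=2 → +e2, X_1=(-3, 7)
t=1: X=(-3, 7), d=2 → +e2, X_2=(-3, 8)
t=2: X=(-3, 8), d=2 → +e2, X_3=(-3, 9)
t=3: X=(-3, 9), d=1 → -e1, X_4=(-4, 9)
t=4: X=(-4, 9), d=0 → +e1, X_5=(-3, 9)
t=5: X=(-3, 9), d=2 → +e2, X_6=(-3, 10)
t=6: X=(-3, 10), d=2 → +e2, X_7=(-3, 11)
t=7: X=(-3, 11), d=3 → -e2, X_8=(-3, 10)
t=8: X=(-3, 10), d=1 → -e1, X_9=(-4, 10)
t=9: X=(-4, 10), d=3 → -e2, X_10=(-4, 9)
t=10: X=(-4, 9), d=0 → +e1, X_11=(-3, 9)
t=11: X=(-3, 9), d=3 → -e2, X_12=(-3, 8)
t=12: X=(-3, 8), d=1 → -e1, X_13=(-4, 8)
t=13: X=(-4, 8), d=3 → -e2, X_14=(-4, 7)
t=14: X=(-4, 7), d=0 → +e1, X_15=(-3, 7)

(-3, 7)


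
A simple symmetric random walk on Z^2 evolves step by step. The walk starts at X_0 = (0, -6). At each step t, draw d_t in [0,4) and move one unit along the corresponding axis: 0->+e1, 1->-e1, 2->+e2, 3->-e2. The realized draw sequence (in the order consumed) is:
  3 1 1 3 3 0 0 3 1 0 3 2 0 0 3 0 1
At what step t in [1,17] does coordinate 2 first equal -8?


4

t=0: X=(0, -6), d=3 → -e2, X_1=(0, -7)
t=1: X=(0, -7), d=1 → -e1, X_2=(-1, -7)
t=2: X=(-1, -7), d=1 → -e1, X_3=(-2, -7)
t=3: X=(-2, -7), d=3 → -e2, X_4=(-2, -8)
t=4: X=(-2, -8), d=3 → -e2, X_5=(-2, -9)
t=5: X=(-2, -9), d=0 → +e1, X_6=(-1, -9)
t=6: X=(-1, -9), d=0 → +e1, X_7=(0, -9)
t=7: X=(0, -9), d=3 → -e2, X_8=(0, -10)
t=8: X=(0, -10), d=1 → -e1, X_9=(-1, -10)
t=9: X=(-1, -10), d=0 → +e1, X_10=(0, -10)
t=10: X=(0, -10), d=3 → -e2, X_11=(0, -11)
t=11: X=(0, -11), d=2 → +e2, X_12=(0, -10)
t=12: X=(0, -10), d=0 → +e1, X_13=(1, -10)
t=13: X=(1, -10), d=0 → +e1, X_14=(2, -10)
t=14: X=(2, -10), d=3 → -e2, X_15=(2, -11)
t=15: X=(2, -11), d=0 → +e1, X_16=(3, -11)
t=16: X=(3, -11), d=1 → -e1, X_17=(2, -11)


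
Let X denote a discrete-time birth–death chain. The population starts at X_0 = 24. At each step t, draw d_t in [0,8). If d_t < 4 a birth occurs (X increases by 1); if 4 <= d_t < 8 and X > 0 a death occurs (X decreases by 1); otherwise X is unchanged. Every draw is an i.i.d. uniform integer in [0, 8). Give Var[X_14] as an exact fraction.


14

X can drop by at most 1 per step and X_0 = 24 > T = 14, so X_t >= 24 − t >= 10 > 0 for every t <= 14: the floor at 0 (the 'and X > 0' condition) never binds. Hence X_14 = X_0 + Σ_{t<14} Y_t with i.i.d. increments Y_t = y(d_t) ∈ {+1, −1, 0}.
Outcome values over d=0..7: [1, 1, 1, 1, -1, -1, -1, -1]
Σy = 0, Σy² = 8, M = 8
μ = 0/8 = 0,  σ² = 8/8 − (0)² = 1
Independent increments: Var[X_14] = 14·σ² = 14·(1) = 14


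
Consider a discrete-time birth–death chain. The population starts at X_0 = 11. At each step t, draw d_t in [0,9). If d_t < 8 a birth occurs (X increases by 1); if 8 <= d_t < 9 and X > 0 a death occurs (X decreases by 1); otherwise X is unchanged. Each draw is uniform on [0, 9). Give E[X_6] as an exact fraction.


47/3

X can drop by at most 1 per step and X_0 = 11 > T = 6, so X_t >= 11 − t >= 5 > 0 for every t <= 6: the floor at 0 (the 'and X > 0' condition) never binds. Hence X_6 = X_0 + Σ_{t<6} Y_t with i.i.d. increments Y_t = y(d_t) ∈ {+1, −1, 0}.
Outcome values over d=0..8: [1, 1, 1, 1, 1, 1, 1, 1, -1]
Σy = 7, Σy² = 9, M = 9
μ = 7/9 = 7/9,  σ² = 9/9 − (7/9)² = 32/81
E[X_6] = 11 + 6·(7/9) = 47/3


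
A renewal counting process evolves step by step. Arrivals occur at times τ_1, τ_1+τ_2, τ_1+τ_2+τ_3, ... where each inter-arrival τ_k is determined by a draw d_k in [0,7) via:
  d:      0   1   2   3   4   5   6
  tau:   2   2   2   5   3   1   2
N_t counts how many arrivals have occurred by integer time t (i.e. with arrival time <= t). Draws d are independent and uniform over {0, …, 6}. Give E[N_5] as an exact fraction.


32068/16807

Inter-arrival values over d=0..6: [2, 2, 2, 5, 3, 1, 2]
Each d has probability 1/7, so the pmf of τ is: f(1) = 1/7, f(2) = 4/7, f(3) = 1/7, f(5) = 1/7
Renewal equation for m(n) = E[N_n]: condition on τ_1 = k (if k <= n, one arrival plus a fresh copy on the remaining n−k steps): m(n) = F(n) + Σ_{k<=n} f(k)·m(n−k), where F(n) = P(τ <= n) and m(0) = 0
m(1) = F(1) = 1/7
m(2) = F(2) + f(1)·m(1) = 5/7 + 1/7·1/7 = 36/49
m(3) = F(3) + f(1)·m(2) + f(2)·m(1) = 6/7 + 1/7·36/49 + 4/7·1/7 = 358/343
m(4) = F(4) + f(1)·m(3) + f(2)·m(2) + f(3)·m(1) = 6/7 + 1/7·358/343 + 4/7·36/49 + 1/7·1/7 = 3473/2401
m(5) = F(5) + f(1)·m(4) + f(2)·m(3) + f(3)·m(2) = 1 + 1/7·3473/2401 + 4/7·358/343 + 1/7·36/49 = 32068/16807
E[N_5] = m(5) = 32068/16807


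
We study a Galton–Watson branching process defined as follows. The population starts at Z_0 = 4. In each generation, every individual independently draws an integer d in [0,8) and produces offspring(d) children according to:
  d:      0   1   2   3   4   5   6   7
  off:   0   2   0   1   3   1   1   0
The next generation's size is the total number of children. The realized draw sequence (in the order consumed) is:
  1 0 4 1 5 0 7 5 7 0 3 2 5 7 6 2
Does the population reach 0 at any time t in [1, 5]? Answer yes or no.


gen 0: Z_0=4, draws=[1, 0, 4, 1], offspring=[2, 0, 3, 2], Z_1=7
gen 1: Z_1=7, draws=[5, 0, 7, 5, 7, 0, 3], offspring=[1, 0, 0, 1, 0, 0, 1], Z_2=3
gen 2: Z_2=3, draws=[2, 5, 7], offspring=[0, 1, 0], Z_3=1
gen 3: Z_3=1, draws=[6], offspring=[1], Z_4=1
gen 4: Z_4=1, draws=[2], offspring=[0], Z_5=0

yes


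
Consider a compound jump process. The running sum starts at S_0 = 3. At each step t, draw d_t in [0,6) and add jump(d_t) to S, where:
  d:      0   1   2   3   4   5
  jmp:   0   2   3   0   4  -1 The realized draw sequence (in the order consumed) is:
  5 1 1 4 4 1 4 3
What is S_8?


20

t=0: S=3, d=5, jump=-1, S_1=2
t=1: S=2, d=1, jump=2, S_2=4
t=2: S=4, d=1, jump=2, S_3=6
t=3: S=6, d=4, jump=4, S_4=10
t=4: S=10, d=4, jump=4, S_5=14
t=5: S=14, d=1, jump=2, S_6=16
t=6: S=16, d=4, jump=4, S_7=20
t=7: S=20, d=3, jump=0, S_8=20


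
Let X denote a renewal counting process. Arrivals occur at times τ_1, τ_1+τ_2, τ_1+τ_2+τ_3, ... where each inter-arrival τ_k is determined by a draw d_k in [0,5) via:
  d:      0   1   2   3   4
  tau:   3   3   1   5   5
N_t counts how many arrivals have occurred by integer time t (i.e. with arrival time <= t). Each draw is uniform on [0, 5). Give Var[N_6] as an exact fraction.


101023014/244140625

Inter-arrival values over d=0..4: [3, 3, 1, 5, 5]
Each d has probability 1/5, so the pmf of τ is: f(1) = 1/5, f(3) = 2/5, f(5) = 2/5
Let p_n(j) = P(N_n = j), with p_0 = [1]. Condition on τ_1: p_n(0) = P(τ > n), and for j >= 1, p_n(j) = Σ_{k<=n} f(k)·p_{n−k}(j−1)
p_1 = [4/5, 1/5]  (j = 0..1)
p_2 = [4/5, 4/25, 1/25]  (j = 0..2)
p_3 = [2/5, 14/25, 4/125, 1/125]  (j = 0..3)
p_4 = [2/5, 2/5, 24/125, 4/625, 1/625]  (j = 0..4)
p_5 = [0, 4/5, 18/125, 34/625, 4/3125, 1/3125]  (j = 0..5)
p_6 = [0, 12/25, 58/125, 26/625, 44/3125, 4/15625, 1/15625]  (j = 0..6)
E[N_6] = Σ j·p_6(j) = 24856/15625;  E[N_6²] = Σ j²·p_6(j) = 46006/15625
Var[N_6] = 46006/15625 − (24856/15625)² = 101023014/244140625
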